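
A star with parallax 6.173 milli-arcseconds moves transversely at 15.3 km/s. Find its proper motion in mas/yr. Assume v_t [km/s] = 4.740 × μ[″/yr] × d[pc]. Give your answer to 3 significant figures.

19.9 mas/yr

d = 1/p = 1/0.006173″ = 162 pc.
μ = v_t / (4.74 d) = 15.3 / (4.74 × 162) = 15.3 / 767.88 = 0.019925 ″/yr = 19.925 mas/yr.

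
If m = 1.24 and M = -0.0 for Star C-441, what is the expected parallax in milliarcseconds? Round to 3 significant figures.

56.5 mas

m − M = 1.24 − (-0.0) = 1.24.
d = 10^((m−M)/5 + 1) = 10^1.248 = 17.701 pc.
p = 1/d = 1/17.701 = 0.056494 arcsec = 56.494 mas.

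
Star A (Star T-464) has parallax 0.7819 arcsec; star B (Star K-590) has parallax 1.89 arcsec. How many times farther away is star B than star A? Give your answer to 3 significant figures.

0.414

Since d = 1/p, d_B/d_A = p_A/p_B.
= 0.7819 / 1.89 = 0.4137.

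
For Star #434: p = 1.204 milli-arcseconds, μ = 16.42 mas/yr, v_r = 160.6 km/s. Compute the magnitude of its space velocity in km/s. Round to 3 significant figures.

d = 1/p = 1/0.001204″ = 830.56 pc.
μ = 16.42 mas/yr = 0.01642 ″/yr.
v_t = 4.740 μ d = 4.740 × 0.01642 × 830.56 = 64.643 km/s.
v = √(v_r² + v_t²) = √(160.6² + 64.643²) = √29971.1 = 173.12 km/s.

173 km/s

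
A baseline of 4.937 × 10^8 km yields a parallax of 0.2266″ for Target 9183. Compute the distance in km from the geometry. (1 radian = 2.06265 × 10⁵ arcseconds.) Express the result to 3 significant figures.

4.49 × 10^14 km

θ = 0.2266″ = 0.2266/206265 = 1.0986 × 10^-6 rad.
d = B/θ = (4.937 × 10^8) / (1.0986 × 10^-6) = 4.4939 × 10^14 km.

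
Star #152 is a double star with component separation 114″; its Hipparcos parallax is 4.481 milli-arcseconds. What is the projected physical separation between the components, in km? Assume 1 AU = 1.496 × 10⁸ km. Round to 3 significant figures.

3.81 × 10^12 km

d = 1/p = 1/0.004481″ = 223.16 pc.
At distance d (pc), an angle of θ arcsec spans θ·d AU: s = 114 × 223.16 = 25440 AU.
= 25440 × 1.496 × 10⁸ km = 3.8058 × 10^12 km.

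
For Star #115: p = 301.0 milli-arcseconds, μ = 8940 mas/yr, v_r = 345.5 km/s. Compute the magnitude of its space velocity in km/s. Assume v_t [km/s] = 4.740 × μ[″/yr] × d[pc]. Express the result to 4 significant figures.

373.1 km/s

d = 1/p = 1/0.3010″ = 3.3223 pc.
μ = 8940 mas/yr = 8.940 ″/yr.
v_t = 4.740 μ d = 4.740 × 8.940 × 3.3223 = 140.78 km/s.
v = √(v_r² + v_t²) = √(345.5² + 140.78²) = √139189 = 373.08 km/s.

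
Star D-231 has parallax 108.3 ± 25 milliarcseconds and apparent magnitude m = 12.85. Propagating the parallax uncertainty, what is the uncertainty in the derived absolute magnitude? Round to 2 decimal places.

M = m − 5 log₁₀ d + 5 = m + 5 log₁₀ p + 5, so ∂M/∂p = 5/(p ln 10).
σ_M = (5/ln 10) · (σ_p/p) = 2.1715 × 25/108.3 = 2.1715 × 0.23084 = 0.50127.

σ_M = 0.50 mag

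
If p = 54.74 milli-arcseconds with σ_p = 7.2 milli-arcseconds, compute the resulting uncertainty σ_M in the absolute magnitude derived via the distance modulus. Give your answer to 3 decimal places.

σ_M = 0.286 mag

M = m − 5 log₁₀ d + 5 = m + 5 log₁₀ p + 5, so ∂M/∂p = 5/(p ln 10).
σ_M = (5/ln 10) · (σ_p/p) = 2.1715 × 7.2/54.74 = 2.1715 × 0.13153 = 0.28562.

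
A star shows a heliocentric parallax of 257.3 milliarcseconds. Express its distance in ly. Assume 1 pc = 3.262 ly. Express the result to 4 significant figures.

12.68 ly

p = 257.3 milliarcseconds = 0.2573 arcsec.
d = 1/p = 1/0.2573 = 3.8865 pc.
In light-years: 3.8865 × 3.262 = 12.678 ly.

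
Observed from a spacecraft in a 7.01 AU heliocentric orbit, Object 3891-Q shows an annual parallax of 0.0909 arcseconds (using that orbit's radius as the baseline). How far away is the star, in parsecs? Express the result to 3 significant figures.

77.1 pc

With baseline B (in AU) and parallax p (in arcsec), d = B/p parsecs.
d = 7.01 / 0.0909 = 77.118 pc.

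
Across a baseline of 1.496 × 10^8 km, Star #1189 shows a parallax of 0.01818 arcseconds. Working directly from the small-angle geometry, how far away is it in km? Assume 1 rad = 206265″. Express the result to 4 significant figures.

1.697 × 10^15 km

θ = 0.01818″ = 0.01818/206265 = 8.8139 × 10^-8 rad.
d = B/θ = (1.496 × 10^8) / (8.8139 × 10^-8) = 1.6973 × 10^15 km.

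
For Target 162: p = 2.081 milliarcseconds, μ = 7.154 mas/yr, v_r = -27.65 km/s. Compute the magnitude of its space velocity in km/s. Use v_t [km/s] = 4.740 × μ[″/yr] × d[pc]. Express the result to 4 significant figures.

32.09 km/s

d = 1/p = 1/0.002081″ = 480.54 pc.
μ = 7.154 mas/yr = 0.007154 ″/yr.
v_t = 4.740 μ d = 4.740 × 0.007154 × 480.54 = 16.295 km/s.
v = √(v_r² + v_t²) = √((-27.65)² + 16.295²) = √1030.05 = 32.094 km/s.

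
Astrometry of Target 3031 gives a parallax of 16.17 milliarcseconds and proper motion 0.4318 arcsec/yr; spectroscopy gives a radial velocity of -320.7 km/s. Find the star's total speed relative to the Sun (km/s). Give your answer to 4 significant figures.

d = 1/p = 1/0.01617″ = 61.843 pc.
v_t = 4.740 μ d = 4.740 × 0.4318 × 61.843 = 126.58 km/s.
v = √(v_r² + v_t²) = √((-320.7)² + 126.58²) = √118871 = 344.78 km/s.

344.8 km/s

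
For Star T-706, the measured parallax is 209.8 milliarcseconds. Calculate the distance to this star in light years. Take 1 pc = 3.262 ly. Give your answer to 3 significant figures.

15.5 light years

p = 209.8 milliarcseconds = 0.2098 arcsec.
d = 1/p = 1/0.2098 = 4.7664 pc.
In light-years: 4.7664 × 3.262 = 15.548 ly.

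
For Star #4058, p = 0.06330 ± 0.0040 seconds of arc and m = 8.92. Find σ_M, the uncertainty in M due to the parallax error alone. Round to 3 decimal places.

σ_M = 0.137 mag

M = m − 5 log₁₀ d + 5 = m + 5 log₁₀ p + 5, so ∂M/∂p = 5/(p ln 10).
σ_M = (5/ln 10) · (σ_p/p) = 2.1715 × 0.0040/0.06330 = 2.1715 × 0.063191 = 0.13722.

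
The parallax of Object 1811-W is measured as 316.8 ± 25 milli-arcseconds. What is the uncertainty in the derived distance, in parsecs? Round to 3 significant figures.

0.249 pc

d = 1/p, so σ_d = σ_p / p².
σ_d = 0.0250 / (0.3168)² = 0.0250 / 0.10036 = 0.2491 pc.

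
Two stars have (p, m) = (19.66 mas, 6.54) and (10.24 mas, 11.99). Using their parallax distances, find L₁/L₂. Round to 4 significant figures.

d₁ = 1/p₁ = 1/0.01966″ = 50.865 pc; d₂ = 1/p₂ = 1/0.01024″ = 97.656 pc.
M₁ = m₁ − 5 log₁₀ d₁ + 5 = 6.54 − 8.5321 + 5 = 3.0079.
M₂ = 11.99 − 9.9485 + 5 = 7.0415.
L₁/L₂ = 10^(0.4(M₂ − M₁)) = 10^(0.4 × 4.0336) = 10^1.61344 = 41.062.

L₁/L₂ = 41.06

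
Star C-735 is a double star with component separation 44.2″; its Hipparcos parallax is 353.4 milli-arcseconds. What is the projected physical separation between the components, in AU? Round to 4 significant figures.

d = 1/p = 1/0.3534″ = 2.8297 pc.
At distance d (pc), an angle of θ arcsec spans θ·d AU: s = 44.2 × 2.8297 = 125.07 AU.

125.1 AU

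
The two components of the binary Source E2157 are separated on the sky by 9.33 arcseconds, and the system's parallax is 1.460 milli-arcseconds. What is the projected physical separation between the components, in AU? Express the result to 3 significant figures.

6390 AU

d = 1/p = 1/0.001460″ = 684.93 pc.
At distance d (pc), an angle of θ arcsec spans θ·d AU: s = 9.33 × 684.93 = 6390.4 AU.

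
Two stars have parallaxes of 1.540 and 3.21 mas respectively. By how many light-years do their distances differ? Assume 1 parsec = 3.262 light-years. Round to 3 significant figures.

1100 ly

d_A = 1/0.001540″ = 649.35 pc; d_B = 1/0.003210″ = 311.53 pc.
|d_B − d_A| = |311.53 − 649.35| = 337.82 pc = 337.82 × 3.262 ly = 1102 ly.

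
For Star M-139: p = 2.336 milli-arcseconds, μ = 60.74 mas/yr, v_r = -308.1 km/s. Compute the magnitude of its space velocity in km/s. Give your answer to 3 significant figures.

332 km/s

d = 1/p = 1/0.002336″ = 428.08 pc.
μ = 60.74 mas/yr = 0.06074 ″/yr.
v_t = 4.740 μ d = 4.740 × 0.06074 × 428.08 = 123.25 km/s.
v = √(v_r² + v_t²) = √((-308.1)² + 123.25²) = √110116 = 331.84 km/s.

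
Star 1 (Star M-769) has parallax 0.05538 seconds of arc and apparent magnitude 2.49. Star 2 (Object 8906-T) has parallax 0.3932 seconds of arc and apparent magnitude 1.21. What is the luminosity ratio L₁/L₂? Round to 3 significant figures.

d₁ = 1/p₁ = 1/0.05538″ = 18.057 pc; d₂ = 1/p₂ = 1/0.3932″ = 2.5432 pc.
M₁ = m₁ − 5 log₁₀ d₁ + 5 = 2.49 − 6.2832 + 5 = 1.2068.
M₂ = 1.21 − 2.0269 + 5 = 4.1831.
L₁/L₂ = 10^(0.4(M₂ − M₁)) = 10^(0.4 × 2.9763) = 10^1.19052 = 15.507.

L₁/L₂ = 15.5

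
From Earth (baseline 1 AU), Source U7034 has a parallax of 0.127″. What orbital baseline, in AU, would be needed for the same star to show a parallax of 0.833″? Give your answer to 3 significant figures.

Parallax scales linearly with baseline: p ∝ B, so B = p_target / p_Earth × 1 AU.
B = 0.833 / 0.127 = 6.5591 AU.

6.56 AU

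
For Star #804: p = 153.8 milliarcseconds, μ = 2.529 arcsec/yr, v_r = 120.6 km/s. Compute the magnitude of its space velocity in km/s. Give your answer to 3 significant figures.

144 km/s

d = 1/p = 1/0.1538″ = 6.502 pc.
v_t = 4.740 μ d = 4.740 × 2.529 × 6.502 = 77.942 km/s.
v = √(v_r² + v_t²) = √(120.6² + 77.942²) = √20619.3 = 143.59 km/s.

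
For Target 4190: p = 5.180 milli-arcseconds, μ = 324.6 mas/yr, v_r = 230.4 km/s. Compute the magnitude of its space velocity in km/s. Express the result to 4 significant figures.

375.9 km/s

d = 1/p = 1/0.005180″ = 193.05 pc.
μ = 324.6 mas/yr = 0.3246 ″/yr.
v_t = 4.740 μ d = 4.740 × 0.3246 × 193.05 = 297.03 km/s.
v = √(v_r² + v_t²) = √(230.4² + 297.03²) = √141311 = 375.91 km/s.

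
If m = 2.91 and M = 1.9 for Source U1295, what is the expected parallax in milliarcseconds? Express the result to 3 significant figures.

62.8 mas

m − M = 2.91 − 1.9 = 1.01.
d = 10^((m−M)/5 + 1) = 10^1.202 = 15.922 pc.
p = 1/d = 1/15.922 = 0.062806 arcsec = 62.806 mas.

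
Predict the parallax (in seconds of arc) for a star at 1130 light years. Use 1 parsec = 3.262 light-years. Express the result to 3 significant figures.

0.00289 arcsec

d = 1130 ly ÷ 3.262 = 346.41 pc.
p = 1/d = 1/346.41 = 0.0028868 arcsec.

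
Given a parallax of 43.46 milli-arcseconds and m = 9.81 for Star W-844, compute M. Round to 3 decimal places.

M = 8.000

d = 1/p = 1/0.04346″ = 23.01 pc.
m − M = 5 log₁₀(23.01) − 5 = 6.8096 − 5 = 1.8096.
M = m − (m − M) = 9.81 − 1.8096 = 8.000.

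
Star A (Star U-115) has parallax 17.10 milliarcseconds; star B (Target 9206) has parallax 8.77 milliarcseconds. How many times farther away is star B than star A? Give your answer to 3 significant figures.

1.95

Since d = 1/p, d_B/d_A = p_A/p_B.
= 17.10 / 8.77 = 1.9498.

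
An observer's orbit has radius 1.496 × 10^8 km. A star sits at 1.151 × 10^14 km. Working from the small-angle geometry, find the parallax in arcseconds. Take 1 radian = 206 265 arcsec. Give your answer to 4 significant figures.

0.2681 arcsec

θ ≈ B/d = (1.496 × 10^8) / (1.151 × 10^14) = 1.2997 × 10^-6 rad.
In arcseconds: 1.2997 × 10^-6 × 206265 = 0.26808″.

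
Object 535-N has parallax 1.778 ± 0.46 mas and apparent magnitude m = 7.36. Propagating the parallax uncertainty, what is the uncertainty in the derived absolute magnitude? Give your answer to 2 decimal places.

σ_M = 0.56 mag

M = m − 5 log₁₀ d + 5 = m + 5 log₁₀ p + 5, so ∂M/∂p = 5/(p ln 10).
σ_M = (5/ln 10) · (σ_p/p) = 2.1715 × 0.46/1.778 = 2.1715 × 0.25872 = 0.56181.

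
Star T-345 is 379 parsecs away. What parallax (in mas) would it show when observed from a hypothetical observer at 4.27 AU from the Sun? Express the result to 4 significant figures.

p (arcsec) = B (AU) / d (pc).
p = 4.27 / 379 = 0.011266 arcsec = 11.266 mas.

11.27 mas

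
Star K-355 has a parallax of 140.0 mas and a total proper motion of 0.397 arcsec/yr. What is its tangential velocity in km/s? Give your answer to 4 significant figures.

d = 1/p = 1/0.1400″ = 7.1429 pc.
v_t = 4.74 × μ × d = 4.74 × 0.397 × 7.1429 = 13.441 km/s.

13.44 km/s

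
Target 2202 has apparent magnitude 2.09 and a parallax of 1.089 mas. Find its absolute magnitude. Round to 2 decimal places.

M = -7.72

d = 1/p = 1/0.001089″ = 918.27 pc.
m − M = 5 log₁₀(918.27) − 5 = 14.8149 − 5 = 9.8149.
M = m − (m − M) = 2.09 − 9.8149 = -7.72.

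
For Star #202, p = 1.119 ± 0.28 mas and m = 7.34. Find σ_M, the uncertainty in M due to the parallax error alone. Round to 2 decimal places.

M = m − 5 log₁₀ d + 5 = m + 5 log₁₀ p + 5, so ∂M/∂p = 5/(p ln 10).
σ_M = (5/ln 10) · (σ_p/p) = 2.1715 × 0.28/1.119 = 2.1715 × 0.25022 = 0.54335.

σ_M = 0.54 mag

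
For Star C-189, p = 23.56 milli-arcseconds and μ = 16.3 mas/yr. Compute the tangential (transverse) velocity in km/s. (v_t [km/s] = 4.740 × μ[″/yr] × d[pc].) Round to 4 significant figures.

3.279 km/s

d = 1/p = 1/0.02356″ = 42.445 pc.
μ = 16.3 mas/yr = 0.0163 ″/yr.
v_t = 4.74 × μ × d = 4.74 × 0.0163 × 42.445 = 3.2794 km/s.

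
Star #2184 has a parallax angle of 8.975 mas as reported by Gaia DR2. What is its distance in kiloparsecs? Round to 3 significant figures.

p = 8.975 mas = 0.008975 arcsec.
d = 1/p = 1/0.008975 = 111.42 pc.
= 0.11142 kpc.

0.111 kpc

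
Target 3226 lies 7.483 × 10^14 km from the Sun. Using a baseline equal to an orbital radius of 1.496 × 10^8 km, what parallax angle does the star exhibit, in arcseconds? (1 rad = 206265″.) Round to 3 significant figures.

θ ≈ B/d = (1.496 × 10^8) / (7.483 × 10^14) = 1.9992 × 10^-7 rad.
In arcseconds: 1.9992 × 10^-7 × 206265 = 0.041236″.

0.0412 arcsec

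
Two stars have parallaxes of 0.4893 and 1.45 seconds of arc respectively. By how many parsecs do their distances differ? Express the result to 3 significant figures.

1.35 pc

d_A = 1/0.4893″ = 2.0437 pc; d_B = 1/1.450″ = 0.68966 pc.
|d_B − d_A| = |0.68966 − 2.0437| = 1.354 pc.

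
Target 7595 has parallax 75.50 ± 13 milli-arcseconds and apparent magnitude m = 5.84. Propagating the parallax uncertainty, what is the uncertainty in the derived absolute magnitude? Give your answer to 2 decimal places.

M = m − 5 log₁₀ d + 5 = m + 5 log₁₀ p + 5, so ∂M/∂p = 5/(p ln 10).
σ_M = (5/ln 10) · (σ_p/p) = 2.1715 × 13/75.50 = 2.1715 × 0.17219 = 0.37391.

σ_M = 0.37 mag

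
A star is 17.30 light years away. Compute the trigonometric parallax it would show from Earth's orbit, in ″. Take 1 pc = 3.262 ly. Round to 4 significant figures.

d = 17.30 ly ÷ 3.262 = 5.3035 pc.
p = 1/d = 1/5.3035 = 0.18855 arcsec.

0.1886 ″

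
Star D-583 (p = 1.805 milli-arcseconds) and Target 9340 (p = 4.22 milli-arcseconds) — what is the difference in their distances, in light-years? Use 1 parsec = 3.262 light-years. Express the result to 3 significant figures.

d_A = 1/0.001805″ = 554.02 pc; d_B = 1/0.004220″ = 236.97 pc.
|d_B − d_A| = |236.97 − 554.02| = 317.05 pc = 317.05 × 3.262 ly = 1034.2 ly.

1030 ly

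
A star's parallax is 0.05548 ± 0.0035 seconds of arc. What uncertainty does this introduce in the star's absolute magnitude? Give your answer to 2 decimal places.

M = m − 5 log₁₀ d + 5 = m + 5 log₁₀ p + 5, so ∂M/∂p = 5/(p ln 10).
σ_M = (5/ln 10) · (σ_p/p) = 2.1715 × 0.0035/0.05548 = 2.1715 × 0.063086 = 0.13699.

σ_M = 0.14 mag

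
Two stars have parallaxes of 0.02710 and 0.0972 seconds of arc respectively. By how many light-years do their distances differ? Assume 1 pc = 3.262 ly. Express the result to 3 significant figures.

d_A = 1/0.02710″ = 36.9 pc; d_B = 1/0.09720″ = 10.288 pc.
|d_B − d_A| = |10.288 − 36.9| = 26.612 pc = 26.612 × 3.262 ly = 86.808 ly.

86.8 ly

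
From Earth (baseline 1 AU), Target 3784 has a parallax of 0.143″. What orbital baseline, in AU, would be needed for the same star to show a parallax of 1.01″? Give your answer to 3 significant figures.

7.06 AU

Parallax scales linearly with baseline: p ∝ B, so B = p_target / p_Earth × 1 AU.
B = 1.01 / 0.143 = 7.0629 AU.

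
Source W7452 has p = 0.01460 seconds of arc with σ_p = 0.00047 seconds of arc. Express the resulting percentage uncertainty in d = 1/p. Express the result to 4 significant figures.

For d = 1/p, |σ_d/d| = |σ_p/p|.
σ_p/p = 0.00047 / 0.01460 = 0.032192 = 3.2192%.

3.219%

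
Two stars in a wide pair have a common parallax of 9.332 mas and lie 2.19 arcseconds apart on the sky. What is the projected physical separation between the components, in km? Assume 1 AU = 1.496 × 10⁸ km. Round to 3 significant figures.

d = 1/p = 1/0.009332″ = 107.16 pc.
At distance d (pc), an angle of θ arcsec spans θ·d AU: s = 2.19 × 107.16 = 234.68 AU.
= 234.68 × 1.496 × 10⁸ km = 3.5108 × 10^10 km.

3.51 × 10^10 km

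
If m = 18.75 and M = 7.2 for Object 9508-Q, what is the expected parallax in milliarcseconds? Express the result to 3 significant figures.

0.490 mas

m − M = 18.75 − 7.2 = 11.55.
d = 10^((m−M)/5 + 1) = 10^3.310 = 2041.7 pc.
p = 1/d = 1/2041.7 = 0.00048979 arcsec = 0.48979 mas.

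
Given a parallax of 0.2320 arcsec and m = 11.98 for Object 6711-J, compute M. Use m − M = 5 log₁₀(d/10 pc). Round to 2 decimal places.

M = 13.81

d = 1/p = 1/0.2320″ = 4.3103 pc.
m − M = 5 log₁₀(4.3103) − 5 = 3.1725 − 5 = -1.8275.
M = m − (m − M) = 11.98 − (-1.8275) = 13.81.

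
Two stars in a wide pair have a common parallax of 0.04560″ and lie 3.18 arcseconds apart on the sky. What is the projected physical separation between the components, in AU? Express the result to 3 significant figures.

69.7 AU

d = 1/p = 1/0.04560″ = 21.93 pc.
At distance d (pc), an angle of θ arcsec spans θ·d AU: s = 3.18 × 21.93 = 69.737 AU.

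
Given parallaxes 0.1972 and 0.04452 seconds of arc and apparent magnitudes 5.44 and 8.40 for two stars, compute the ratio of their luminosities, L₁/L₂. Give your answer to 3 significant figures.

d₁ = 1/p₁ = 1/0.1972″ = 5.071 pc; d₂ = 1/p₂ = 1/0.04452″ = 22.462 pc.
M₁ = m₁ − 5 log₁₀ d₁ + 5 = 5.44 − 3.5255 + 5 = 6.9145.
M₂ = 8.40 − 6.7572 + 5 = 6.6428.
L₁/L₂ = 10^(0.4(M₂ − M₁)) = 10^(0.4 × (-0.2717)) = 10^(-0.10868) = 0.77861.

L₁/L₂ = 0.779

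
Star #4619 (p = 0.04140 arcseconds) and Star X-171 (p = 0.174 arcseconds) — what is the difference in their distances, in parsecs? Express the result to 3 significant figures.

d_A = 1/0.04140″ = 24.155 pc; d_B = 1/0.1740″ = 5.7471 pc.
|d_B − d_A| = |5.7471 − 24.155| = 18.408 pc.

18.4 pc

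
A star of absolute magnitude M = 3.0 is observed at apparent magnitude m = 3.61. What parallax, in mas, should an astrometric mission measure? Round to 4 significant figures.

m − M = 3.61 − 3.0 = 0.61.
d = 10^((m−M)/5 + 1) = 10^1.122 = 13.243 pc.
p = 1/d = 1/13.243 = 0.075512 arcsec = 75.512 mas.

75.51 mas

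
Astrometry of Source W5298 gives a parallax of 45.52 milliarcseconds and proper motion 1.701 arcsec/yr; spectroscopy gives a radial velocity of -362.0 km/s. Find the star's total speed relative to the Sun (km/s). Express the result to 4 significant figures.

403.0 km/s

d = 1/p = 1/0.04552″ = 21.968 pc.
v_t = 4.740 μ d = 4.740 × 1.701 × 21.968 = 177.12 km/s.
v = √(v_r² + v_t²) = √((-362.0)² + 177.12²) = √162415 = 403.01 km/s.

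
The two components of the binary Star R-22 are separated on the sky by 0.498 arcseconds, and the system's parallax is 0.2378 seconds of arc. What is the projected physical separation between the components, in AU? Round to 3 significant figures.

2.09 AU

d = 1/p = 1/0.2378″ = 4.2052 pc.
At distance d (pc), an angle of θ arcsec spans θ·d AU: s = 0.498 × 4.2052 = 2.0942 AU.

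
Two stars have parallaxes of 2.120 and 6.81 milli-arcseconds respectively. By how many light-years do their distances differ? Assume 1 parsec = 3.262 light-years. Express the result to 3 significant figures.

1060 ly

d_A = 1/0.002120″ = 471.7 pc; d_B = 1/0.006810″ = 146.84 pc.
|d_B − d_A| = |146.84 − 471.7| = 324.86 pc = 324.86 × 3.262 ly = 1059.7 ly.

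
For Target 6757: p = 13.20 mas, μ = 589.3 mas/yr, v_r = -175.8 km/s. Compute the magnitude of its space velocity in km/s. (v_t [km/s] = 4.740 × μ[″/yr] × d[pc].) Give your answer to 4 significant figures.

d = 1/p = 1/0.01320″ = 75.758 pc.
μ = 589.3 mas/yr = 0.5893 ″/yr.
v_t = 4.740 μ d = 4.740 × 0.5893 × 75.758 = 211.61 km/s.
v = √(v_r² + v_t²) = √((-175.8)² + 211.61²) = √75684.4 = 275.11 km/s.

275.1 km/s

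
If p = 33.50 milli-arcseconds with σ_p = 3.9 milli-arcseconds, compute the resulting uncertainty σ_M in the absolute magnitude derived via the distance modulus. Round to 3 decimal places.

σ_M = 0.253 mag

M = m − 5 log₁₀ d + 5 = m + 5 log₁₀ p + 5, so ∂M/∂p = 5/(p ln 10).
σ_M = (5/ln 10) · (σ_p/p) = 2.1715 × 3.9/33.50 = 2.1715 × 0.11642 = 0.25281.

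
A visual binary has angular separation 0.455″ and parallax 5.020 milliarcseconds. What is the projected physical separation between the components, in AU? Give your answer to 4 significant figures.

d = 1/p = 1/0.005020″ = 199.2 pc.
At distance d (pc), an angle of θ arcsec spans θ·d AU: s = 0.455 × 199.2 = 90.636 AU.

90.64 AU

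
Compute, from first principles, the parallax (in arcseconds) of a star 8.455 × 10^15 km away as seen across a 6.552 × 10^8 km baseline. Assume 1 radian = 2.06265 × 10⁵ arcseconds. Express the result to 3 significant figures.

θ ≈ B/d = (6.552 × 10^8) / (8.455 × 10^15) = 7.7493 × 10^-8 rad.
In arcseconds: 7.7493 × 10^-8 × 206265 = 0.015984″.

0.0160 arcsec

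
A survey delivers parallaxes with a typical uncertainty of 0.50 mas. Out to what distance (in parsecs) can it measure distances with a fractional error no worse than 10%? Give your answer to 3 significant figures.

σ_d/d = σ_p/p, so the condition is σ_p/p ≤ 0.10, i.e. p ≥ σ_p/0.10.
p_min = 0.50/0.10 = 5 mas = 0.005 arcsec.
d_max = 1/p_min = 1/0.005 = 200 pc.

200 pc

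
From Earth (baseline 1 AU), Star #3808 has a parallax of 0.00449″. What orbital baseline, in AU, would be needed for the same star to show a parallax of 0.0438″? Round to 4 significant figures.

Parallax scales linearly with baseline: p ∝ B, so B = p_target / p_Earth × 1 AU.
B = 0.0438 / 0.00449 = 9.755 AU.

9.755 AU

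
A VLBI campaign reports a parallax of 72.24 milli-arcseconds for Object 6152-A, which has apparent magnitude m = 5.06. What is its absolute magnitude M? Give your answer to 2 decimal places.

d = 1/p = 1/0.07224″ = 13.843 pc.
m − M = 5 log₁₀(13.843) − 5 = 5.7062 − 5 = 0.7062.
M = m − (m − M) = 5.06 − 0.7062 = 4.35.

M = 4.35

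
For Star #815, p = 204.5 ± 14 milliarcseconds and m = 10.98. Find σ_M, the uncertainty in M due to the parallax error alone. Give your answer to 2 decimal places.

σ_M = 0.15 mag

M = m − 5 log₁₀ d + 5 = m + 5 log₁₀ p + 5, so ∂M/∂p = 5/(p ln 10).
σ_M = (5/ln 10) · (σ_p/p) = 2.1715 × 14/204.5 = 2.1715 × 0.06846 = 0.14866.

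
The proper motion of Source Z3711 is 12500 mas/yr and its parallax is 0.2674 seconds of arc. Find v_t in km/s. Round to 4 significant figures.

221.6 km/s

d = 1/p = 1/0.2674″ = 3.7397 pc.
μ = 12500 mas/yr = 12.5 ″/yr.
v_t = 4.74 × μ × d = 4.74 × 12.5 × 3.7397 = 221.58 km/s.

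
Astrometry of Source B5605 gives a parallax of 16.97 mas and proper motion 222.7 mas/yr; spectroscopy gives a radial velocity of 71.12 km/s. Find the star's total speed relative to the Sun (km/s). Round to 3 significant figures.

d = 1/p = 1/0.01697″ = 58.928 pc.
μ = 222.7 mas/yr = 0.2227 ″/yr.
v_t = 4.740 μ d = 4.740 × 0.2227 × 58.928 = 62.204 km/s.
v = √(v_r² + v_t²) = √(71.12² + 62.204²) = √8927.39 = 94.485 km/s.

94.5 km/s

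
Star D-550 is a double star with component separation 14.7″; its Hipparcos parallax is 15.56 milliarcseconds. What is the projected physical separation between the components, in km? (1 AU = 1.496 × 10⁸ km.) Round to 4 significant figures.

1.413 × 10^11 km

d = 1/p = 1/0.01556″ = 64.267 pc.
At distance d (pc), an angle of θ arcsec spans θ·d AU: s = 14.7 × 64.267 = 944.72 AU.
= 944.72 × 1.496 × 10⁸ km = 1.4133 × 10^11 km.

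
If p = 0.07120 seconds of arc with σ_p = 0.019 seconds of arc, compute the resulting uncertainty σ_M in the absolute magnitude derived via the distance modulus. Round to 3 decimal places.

σ_M = 0.579 mag

M = m − 5 log₁₀ d + 5 = m + 5 log₁₀ p + 5, so ∂M/∂p = 5/(p ln 10).
σ_M = (5/ln 10) · (σ_p/p) = 2.1715 × 0.019/0.07120 = 2.1715 × 0.26685 = 0.57946.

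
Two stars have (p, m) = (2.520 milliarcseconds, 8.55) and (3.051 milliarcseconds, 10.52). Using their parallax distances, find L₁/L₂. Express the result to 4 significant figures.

d₁ = 1/p₁ = 1/0.002520″ = 396.83 pc; d₂ = 1/p₂ = 1/0.003051″ = 327.76 pc.
M₁ = m₁ − 5 log₁₀ d₁ + 5 = 8.55 − 12.9930 + 5 = 0.5570.
M₂ = 10.52 − 12.5778 + 5 = 2.9422.
L₁/L₂ = 10^(0.4(M₂ − M₁)) = 10^(0.4 × 2.3852) = 10^0.95408 = 8.9966.

L₁/L₂ = 8.997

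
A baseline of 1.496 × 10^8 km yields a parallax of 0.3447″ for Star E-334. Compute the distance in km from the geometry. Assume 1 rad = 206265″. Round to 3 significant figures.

8.95 × 10^13 km

θ = 0.3447″ = 0.3447/206265 = 1.6712 × 10^-6 rad.
d = B/θ = (1.496 × 10^8) / (1.6712 × 10^-6) = 8.9517 × 10^13 km.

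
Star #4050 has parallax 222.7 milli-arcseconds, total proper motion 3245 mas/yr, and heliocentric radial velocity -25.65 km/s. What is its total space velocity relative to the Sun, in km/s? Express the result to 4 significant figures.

73.68 km/s

d = 1/p = 1/0.2227″ = 4.4903 pc.
μ = 3245 mas/yr = 3.245 ″/yr.
v_t = 4.740 μ d = 4.740 × 3.245 × 4.4903 = 69.067 km/s.
v = √(v_r² + v_t²) = √((-25.65)² + 69.067²) = √5428.17 = 73.676 km/s.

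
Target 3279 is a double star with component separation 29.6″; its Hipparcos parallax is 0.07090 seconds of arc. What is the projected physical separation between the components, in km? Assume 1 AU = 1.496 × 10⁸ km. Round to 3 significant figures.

6.25 × 10^10 km

d = 1/p = 1/0.07090″ = 14.104 pc.
At distance d (pc), an angle of θ arcsec spans θ·d AU: s = 29.6 × 14.104 = 417.48 AU.
= 417.48 × 1.496 × 10⁸ km = 6.2455 × 10^10 km.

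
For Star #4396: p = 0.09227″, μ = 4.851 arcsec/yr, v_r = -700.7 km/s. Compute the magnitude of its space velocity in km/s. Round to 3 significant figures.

d = 1/p = 1/0.09227″ = 10.838 pc.
v_t = 4.740 μ d = 4.740 × 4.851 × 10.838 = 249.21 km/s.
v = √(v_r² + v_t²) = √((-700.7)² + 249.21²) = √553086 = 743.7 km/s.

744 km/s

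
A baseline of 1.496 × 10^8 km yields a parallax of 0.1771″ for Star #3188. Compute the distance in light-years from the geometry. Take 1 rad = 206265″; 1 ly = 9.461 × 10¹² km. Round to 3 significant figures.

θ = 0.1771″ = 0.1771/206265 = 8.5860 × 10^-7 rad.
d = B/θ = (1.496 × 10^8) / (8.5860 × 10^-7) = 1.7424 × 10^14 km = (1.7424 × 10^14) / (9.461 × 10^12) ly = 18.417 ly.

18.4 ly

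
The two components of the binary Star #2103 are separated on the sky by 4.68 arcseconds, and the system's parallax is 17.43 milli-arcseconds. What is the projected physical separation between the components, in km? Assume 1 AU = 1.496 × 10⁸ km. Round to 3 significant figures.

4.02 × 10^10 km

d = 1/p = 1/0.01743″ = 57.372 pc.
At distance d (pc), an angle of θ arcsec spans θ·d AU: s = 4.68 × 57.372 = 268.5 AU.
= 268.5 × 1.496 × 10⁸ km = 4.0168 × 10^10 km.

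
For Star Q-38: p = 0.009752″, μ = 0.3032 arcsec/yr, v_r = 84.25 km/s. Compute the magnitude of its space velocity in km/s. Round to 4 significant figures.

d = 1/p = 1/0.009752″ = 102.54 pc.
v_t = 4.740 μ d = 4.740 × 0.3032 × 102.54 = 147.37 km/s.
v = √(v_r² + v_t²) = √(84.25² + 147.37²) = √28816 = 169.75 km/s.

169.8 km/s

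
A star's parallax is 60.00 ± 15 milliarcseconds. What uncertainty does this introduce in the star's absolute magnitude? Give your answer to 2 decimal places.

M = m − 5 log₁₀ d + 5 = m + 5 log₁₀ p + 5, so ∂M/∂p = 5/(p ln 10).
σ_M = (5/ln 10) · (σ_p/p) = 2.1715 × 15/60.00 = 2.1715 × 0.25 = 0.54288.

σ_M = 0.54 mag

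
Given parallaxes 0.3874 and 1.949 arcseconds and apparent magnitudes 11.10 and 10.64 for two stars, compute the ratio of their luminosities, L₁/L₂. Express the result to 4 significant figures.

d₁ = 1/p₁ = 1/0.3874″ = 2.5813 pc; d₂ = 1/p₂ = 1/1.949″ = 0.51308 pc.
M₁ = m₁ − 5 log₁₀ d₁ + 5 = 11.10 − 2.0592 + 5 = 14.0408.
M₂ = 10.64 − (-1.4491) + 5 = 17.0891.
L₁/L₂ = 10^(0.4(M₂ − M₁)) = 10^(0.4 × 3.0483) = 10^1.21932 = 16.57.

L₁/L₂ = 16.57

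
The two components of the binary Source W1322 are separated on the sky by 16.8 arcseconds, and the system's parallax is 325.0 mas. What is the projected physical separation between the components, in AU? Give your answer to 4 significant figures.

d = 1/p = 1/0.3250″ = 3.0769 pc.
At distance d (pc), an angle of θ arcsec spans θ·d AU: s = 16.8 × 3.0769 = 51.692 AU.

51.69 AU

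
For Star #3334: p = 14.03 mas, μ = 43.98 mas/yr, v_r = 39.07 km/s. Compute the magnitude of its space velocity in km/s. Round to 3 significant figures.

d = 1/p = 1/0.01403″ = 71.276 pc.
μ = 43.98 mas/yr = 0.04398 ″/yr.
v_t = 4.740 μ d = 4.740 × 0.04398 × 71.276 = 14.859 km/s.
v = √(v_r² + v_t²) = √(39.07² + 14.859²) = √1747.25 = 41.8 km/s.

41.8 km/s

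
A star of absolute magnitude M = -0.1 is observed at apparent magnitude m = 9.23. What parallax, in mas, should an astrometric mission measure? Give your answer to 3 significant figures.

m − M = 9.23 − (-0.1) = 9.33.
d = 10^((m−M)/5 + 1) = 10^2.866 = 734.51 pc.
p = 1/d = 1/734.51 = 0.0013615 arcsec = 1.3615 mas.

1.36 mas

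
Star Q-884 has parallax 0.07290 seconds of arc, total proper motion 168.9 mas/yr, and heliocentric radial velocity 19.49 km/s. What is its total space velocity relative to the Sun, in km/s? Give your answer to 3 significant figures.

d = 1/p = 1/0.07290″ = 13.717 pc.
μ = 168.9 mas/yr = 0.1689 ″/yr.
v_t = 4.740 μ d = 4.740 × 0.1689 × 13.717 = 10.982 km/s.
v = √(v_r² + v_t²) = √(19.49² + 10.982²) = √500.464 = 22.371 km/s.

22.4 km/s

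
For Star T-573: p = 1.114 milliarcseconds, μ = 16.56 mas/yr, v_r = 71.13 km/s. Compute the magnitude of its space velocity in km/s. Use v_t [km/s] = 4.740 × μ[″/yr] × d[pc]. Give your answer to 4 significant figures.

d = 1/p = 1/0.001114″ = 897.67 pc.
μ = 16.56 mas/yr = 0.01656 ″/yr.
v_t = 4.740 μ d = 4.740 × 0.01656 × 897.67 = 70.462 km/s.
v = √(v_r² + v_t²) = √(71.13² + 70.462²) = √10024.4 = 100.12 km/s.

100.1 km/s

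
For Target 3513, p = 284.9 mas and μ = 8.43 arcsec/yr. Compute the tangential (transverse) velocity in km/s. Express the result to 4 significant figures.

d = 1/p = 1/0.2849″ = 3.51 pc.
v_t = 4.74 × μ × d = 4.74 × 8.43 × 3.51 = 140.25 km/s.

140.3 km/s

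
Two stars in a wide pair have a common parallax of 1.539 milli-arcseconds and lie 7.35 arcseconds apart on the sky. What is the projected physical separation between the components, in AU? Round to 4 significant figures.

4776 AU

d = 1/p = 1/0.001539″ = 649.77 pc.
At distance d (pc), an angle of θ arcsec spans θ·d AU: s = 7.35 × 649.77 = 4775.8 AU.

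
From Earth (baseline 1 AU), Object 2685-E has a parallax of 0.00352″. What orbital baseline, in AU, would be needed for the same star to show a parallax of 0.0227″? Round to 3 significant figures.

Parallax scales linearly with baseline: p ∝ B, so B = p_target / p_Earth × 1 AU.
B = 0.0227 / 0.00352 = 6.4489 AU.

6.45 AU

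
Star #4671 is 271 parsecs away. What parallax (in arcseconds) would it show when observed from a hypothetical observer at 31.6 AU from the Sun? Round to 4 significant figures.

p (arcsec) = B (AU) / d (pc).
p = 31.6 / 271 = 0.11661 arcsec.

0.1166 arcsec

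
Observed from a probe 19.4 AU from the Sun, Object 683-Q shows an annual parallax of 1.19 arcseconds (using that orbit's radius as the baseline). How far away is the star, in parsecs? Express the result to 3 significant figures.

16.3 pc

With baseline B (in AU) and parallax p (in arcsec), d = B/p parsecs.
d = 19.4 / 1.19 = 16.303 pc.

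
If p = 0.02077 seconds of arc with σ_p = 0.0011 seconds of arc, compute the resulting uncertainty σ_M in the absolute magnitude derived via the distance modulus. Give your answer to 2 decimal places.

σ_M = 0.12 mag

M = m − 5 log₁₀ d + 5 = m + 5 log₁₀ p + 5, so ∂M/∂p = 5/(p ln 10).
σ_M = (5/ln 10) · (σ_p/p) = 2.1715 × 0.0011/0.02077 = 2.1715 × 0.052961 = 0.115.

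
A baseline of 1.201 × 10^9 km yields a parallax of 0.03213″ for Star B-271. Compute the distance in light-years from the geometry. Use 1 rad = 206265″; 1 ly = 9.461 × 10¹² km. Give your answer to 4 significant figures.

θ = 0.03213″ = 0.03213/206265 = 1.5577 × 10^-7 rad.
d = B/θ = (1.201 × 10^9) / (1.5577 × 10^-7) = 7.7101 × 10^15 km = (7.7101 × 10^15) / (9.461 × 10^12) ly = 814.93 ly.

814.9 ly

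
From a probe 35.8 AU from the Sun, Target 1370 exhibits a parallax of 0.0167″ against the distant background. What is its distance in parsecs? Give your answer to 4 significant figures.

With baseline B (in AU) and parallax p (in arcsec), d = B/p parsecs.
d = 35.8 / 0.0167 = 2143.7 pc.

2144 pc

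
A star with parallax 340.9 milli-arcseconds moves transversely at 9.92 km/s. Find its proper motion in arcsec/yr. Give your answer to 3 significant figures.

0.713 arcsec/yr

d = 1/p = 1/0.3409″ = 2.9334 pc.
μ = v_t / (4.74 d) = 9.92 / (4.74 × 2.9334) = 9.92 / 13.904 = 0.71346 ″/yr.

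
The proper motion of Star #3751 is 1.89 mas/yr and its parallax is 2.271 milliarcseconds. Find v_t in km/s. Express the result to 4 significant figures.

d = 1/p = 1/0.002271″ = 440.33 pc.
μ = 1.89 mas/yr = 0.00189 ″/yr.
v_t = 4.74 × μ × d = 4.74 × 0.00189 × 440.33 = 3.9447 km/s.

3.945 km/s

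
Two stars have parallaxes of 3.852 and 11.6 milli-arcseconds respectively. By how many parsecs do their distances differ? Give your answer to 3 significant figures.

d_A = 1/0.003852″ = 259.61 pc; d_B = 1/0.01160″ = 86.207 pc.
|d_B − d_A| = |86.207 − 259.61| = 173.4 pc.

173 pc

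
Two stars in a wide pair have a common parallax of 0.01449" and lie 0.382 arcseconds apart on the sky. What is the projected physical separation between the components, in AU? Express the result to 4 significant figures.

26.36 AU

d = 1/p = 1/0.01449″ = 69.013 pc.
At distance d (pc), an angle of θ arcsec spans θ·d AU: s = 0.382 × 69.013 = 26.363 AU.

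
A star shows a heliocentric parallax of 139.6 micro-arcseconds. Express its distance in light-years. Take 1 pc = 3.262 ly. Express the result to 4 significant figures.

p = 139.6 micro-arcseconds = 0.0001396 arcsec.
d = 1/p = 1/0.0001396 = 7163.3 pc.
In light-years: 7163.3 × 3.262 = 23367 ly.

23370 light years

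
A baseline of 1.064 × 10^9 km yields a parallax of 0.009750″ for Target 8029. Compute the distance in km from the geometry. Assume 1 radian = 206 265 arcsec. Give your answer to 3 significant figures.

2.25 × 10^16 km

θ = 0.009750″ = 0.009750/206265 = 4.7269 × 10^-8 rad.
d = B/θ = (1.064 × 10^9) / (4.7269 × 10^-8) = 2.2509 × 10^16 km.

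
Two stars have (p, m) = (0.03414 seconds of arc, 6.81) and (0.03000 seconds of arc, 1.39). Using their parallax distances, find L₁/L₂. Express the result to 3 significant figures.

d₁ = 1/p₁ = 1/0.03414″ = 29.291 pc; d₂ = 1/p₂ = 1/0.03000″ = 33.333 pc.
M₁ = m₁ − 5 log₁₀ d₁ + 5 = 6.81 − 7.3337 + 5 = 4.4763.
M₂ = 1.39 − 7.6144 + 5 = -1.2244.
L₁/L₂ = 10^(0.4(M₂ − M₁)) = 10^(0.4 × (-5.7007)) = 10^(-2.28028) = 0.0052447.

L₁/L₂ = 0.00524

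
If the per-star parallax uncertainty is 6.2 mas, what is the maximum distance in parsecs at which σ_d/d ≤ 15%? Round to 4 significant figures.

σ_d/d = σ_p/p, so the condition is σ_p/p ≤ 0.15, i.e. p ≥ σ_p/0.15.
p_min = 6.2/0.15 = 41.333 mas = 0.041333 arcsec.
d_max = 1/p_min = 1/0.041333 = 24.194 pc.

24.19 pc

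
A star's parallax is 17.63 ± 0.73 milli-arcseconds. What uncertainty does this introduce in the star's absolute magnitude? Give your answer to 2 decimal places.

M = m − 5 log₁₀ d + 5 = m + 5 log₁₀ p + 5, so ∂M/∂p = 5/(p ln 10).
σ_M = (5/ln 10) · (σ_p/p) = 2.1715 × 0.73/17.63 = 2.1715 × 0.041407 = 0.089915.

σ_M = 0.09 mag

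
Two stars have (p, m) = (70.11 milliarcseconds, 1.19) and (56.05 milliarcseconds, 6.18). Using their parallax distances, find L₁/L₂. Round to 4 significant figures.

L₁/L₂ = 63.33

d₁ = 1/p₁ = 1/0.07011″ = 14.263 pc; d₂ = 1/p₂ = 1/0.05605″ = 17.841 pc.
M₁ = m₁ − 5 log₁₀ d₁ + 5 = 1.19 − 5.7711 + 5 = 0.4189.
M₂ = 6.18 − 6.2571 + 5 = 4.9229.
L₁/L₂ = 10^(0.4(M₂ − M₁)) = 10^(0.4 × 4.5040) = 10^1.80160 = 63.329.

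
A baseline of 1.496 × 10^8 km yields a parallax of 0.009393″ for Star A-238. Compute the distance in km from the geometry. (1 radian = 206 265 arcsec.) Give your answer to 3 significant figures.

3.29 × 10^15 km

θ = 0.009393″ = 0.009393/206265 = 4.5539 × 10^-8 rad.
d = B/θ = (1.496 × 10^8) / (4.5539 × 10^-8) = 3.2851 × 10^15 km.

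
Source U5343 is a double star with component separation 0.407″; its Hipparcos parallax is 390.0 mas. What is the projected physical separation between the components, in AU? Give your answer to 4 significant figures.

1.044 AU

d = 1/p = 1/0.3900″ = 2.5641 pc.
At distance d (pc), an angle of θ arcsec spans θ·d AU: s = 0.407 × 2.5641 = 1.0436 AU.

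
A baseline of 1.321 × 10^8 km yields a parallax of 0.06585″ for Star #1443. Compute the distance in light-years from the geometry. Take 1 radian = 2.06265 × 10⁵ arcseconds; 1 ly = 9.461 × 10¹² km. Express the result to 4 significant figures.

θ = 0.06585″ = 0.06585/206265 = 3.1925 × 10^-7 rad.
d = B/θ = (1.321 × 10^8) / (3.1925 × 10^-7) = 4.1378 × 10^14 km = (4.1378 × 10^14) / (9.461 × 10^12) ly = 43.735 ly.

43.74 ly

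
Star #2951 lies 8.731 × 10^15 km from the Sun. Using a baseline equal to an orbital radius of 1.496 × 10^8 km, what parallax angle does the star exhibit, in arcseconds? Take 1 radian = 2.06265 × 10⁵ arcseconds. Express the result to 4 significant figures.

0.003534 arcsec

θ ≈ B/d = (1.496 × 10^8) / (8.731 × 10^15) = 1.7134 × 10^-8 rad.
In arcseconds: 1.7134 × 10^-8 × 206265 = 0.0035341″.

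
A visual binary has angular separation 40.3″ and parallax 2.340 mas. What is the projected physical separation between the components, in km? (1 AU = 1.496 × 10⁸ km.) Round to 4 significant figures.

d = 1/p = 1/0.002340″ = 427.35 pc.
At distance d (pc), an angle of θ arcsec spans θ·d AU: s = 40.3 × 427.35 = 17222 AU.
= 17222 × 1.496 × 10⁸ km = 2.5764 × 10^12 km.

2.576 × 10^12 km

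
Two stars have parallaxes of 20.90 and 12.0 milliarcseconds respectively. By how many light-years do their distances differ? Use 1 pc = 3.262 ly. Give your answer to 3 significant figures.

116 ly

d_A = 1/0.02090″ = 47.847 pc; d_B = 1/0.01200″ = 83.333 pc.
|d_B − d_A| = |83.333 − 47.847| = 35.486 pc = 35.486 × 3.262 ly = 115.76 ly.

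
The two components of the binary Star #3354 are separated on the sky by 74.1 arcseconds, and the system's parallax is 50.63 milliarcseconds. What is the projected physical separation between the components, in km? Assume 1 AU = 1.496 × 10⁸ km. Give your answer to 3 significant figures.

d = 1/p = 1/0.05063″ = 19.751 pc.
At distance d (pc), an angle of θ arcsec spans θ·d AU: s = 74.1 × 19.751 = 1463.5 AU.
= 1463.5 × 1.496 × 10⁸ km = 2.1894 × 10^11 km.

2.19 × 10^11 km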